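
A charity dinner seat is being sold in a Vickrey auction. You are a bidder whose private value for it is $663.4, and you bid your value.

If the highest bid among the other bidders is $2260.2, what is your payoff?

$0

Your bid $663.4 is below the highest competing bid $2260.2, so you lose.
A losing bidder pays nothing and receives nothing: payoff = $0.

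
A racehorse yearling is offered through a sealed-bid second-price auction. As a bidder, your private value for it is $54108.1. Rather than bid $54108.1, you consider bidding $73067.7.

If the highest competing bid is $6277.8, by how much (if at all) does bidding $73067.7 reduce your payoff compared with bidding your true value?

Bidding your value $54108.1: you win (since $54108.1 > $6277.8) and pay $6277.8. Payoff $47830.3.
Bidding $73067.7: you win and pay $6277.8. Payoff $54108.1 − $6277.8 = $47830.3.
Difference = $47830.3 − $47830.3 = $0; both bids lead to the same outcome because the competing bid is below both your value and your alternative bid.

$0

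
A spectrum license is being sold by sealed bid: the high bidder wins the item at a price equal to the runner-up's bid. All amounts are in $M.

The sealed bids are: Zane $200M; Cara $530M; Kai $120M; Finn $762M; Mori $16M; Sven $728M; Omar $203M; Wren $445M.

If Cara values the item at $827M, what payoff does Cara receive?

$0M

Highest bid: Finn at $762M, so Finn wins.
Second-highest bid: Sven at $728M — that is the price the winner pays.
Cara did not win, so Cara pays nothing and receives nothing: payoff $0M.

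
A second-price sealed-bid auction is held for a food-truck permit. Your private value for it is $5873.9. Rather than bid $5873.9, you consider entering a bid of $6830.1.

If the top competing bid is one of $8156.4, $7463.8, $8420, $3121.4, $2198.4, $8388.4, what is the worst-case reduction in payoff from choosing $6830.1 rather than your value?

$0

$8156.4: same outcome either way → loss $0.
$7463.8: same outcome either way → loss $0.
$8420: same outcome either way → loss $0.
$3121.4: same outcome either way → loss $0.
$2198.4: same outcome either way → loss $0.
$8388.4: same outcome either way → loss $0.
Maximum loss: $0.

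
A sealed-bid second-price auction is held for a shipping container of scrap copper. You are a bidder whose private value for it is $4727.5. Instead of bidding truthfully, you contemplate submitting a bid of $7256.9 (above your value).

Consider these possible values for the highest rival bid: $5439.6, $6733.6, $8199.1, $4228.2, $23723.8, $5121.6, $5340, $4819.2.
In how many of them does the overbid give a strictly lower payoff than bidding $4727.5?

The deviation hurts exactly when the highest competing bid lies strictly between $4727.5 and $7256.9 — overbidding then wins at a price above your value.
$5439.6: inside the interval → strictly worse (loss $712.1).
$6733.6: inside the interval → strictly worse (loss $2006.1).
$8199.1: above both → same outcome either way.
$4228.2: below both → same outcome either way.
$23723.8: above both → same outcome either way.
$5121.6: inside the interval → strictly worse (loss $394.1).
$5340: inside the interval → strictly worse (loss $612.5).
$4819.2: inside the interval → strictly worse (loss $91.7).
Count: 5.

5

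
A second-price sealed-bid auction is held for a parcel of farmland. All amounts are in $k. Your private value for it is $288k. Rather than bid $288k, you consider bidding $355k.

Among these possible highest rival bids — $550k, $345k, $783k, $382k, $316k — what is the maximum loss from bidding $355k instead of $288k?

$57k

$550k: same outcome either way → loss $0k.
$345k: truthful gives $0k, deviation gives −$57k → loss $57k.
$783k: same outcome either way → loss $0k.
$382k: same outcome either way → loss $0k.
$316k: truthful gives $0k, deviation gives −$28k → loss $28k.
Maximum loss: $57k.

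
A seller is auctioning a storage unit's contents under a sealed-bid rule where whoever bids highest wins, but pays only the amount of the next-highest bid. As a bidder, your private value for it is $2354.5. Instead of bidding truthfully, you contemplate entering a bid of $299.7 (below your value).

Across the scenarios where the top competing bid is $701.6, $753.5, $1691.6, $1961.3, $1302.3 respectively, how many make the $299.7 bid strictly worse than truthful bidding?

The deviation hurts exactly when the highest competing bid lies strictly between $299.7 and $2354.5 — underbidding then forfeits a profitable win.
$701.6: inside the interval → strictly worse (loss $1652.9).
$753.5: inside the interval → strictly worse (loss $1601).
$1691.6: inside the interval → strictly worse (loss $662.9).
$1961.3: inside the interval → strictly worse (loss $393.2).
$1302.3: inside the interval → strictly worse (loss $1052.2).
Count: 5.

5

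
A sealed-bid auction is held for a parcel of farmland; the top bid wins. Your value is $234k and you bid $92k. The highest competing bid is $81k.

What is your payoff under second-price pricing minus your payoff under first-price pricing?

You have the highest bid, so you win under either rule.
Second-price: pay $81k → payoff $153k.
First-price: pay your own bid $92k → payoff $142k.
Difference = $153k − ($142k) = $11k.

$11k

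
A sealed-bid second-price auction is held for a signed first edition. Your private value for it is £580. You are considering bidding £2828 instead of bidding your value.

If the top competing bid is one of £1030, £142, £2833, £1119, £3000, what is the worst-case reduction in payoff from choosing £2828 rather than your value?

£1030: truthful gives £0, deviation gives −£450 → loss £450.
£142: same outcome either way → loss £0.
£2833: same outcome either way → loss £0.
£1119: truthful gives £0, deviation gives −£539 → loss £539.
£3000: same outcome either way → loss £0.
Maximum loss: £539.

£539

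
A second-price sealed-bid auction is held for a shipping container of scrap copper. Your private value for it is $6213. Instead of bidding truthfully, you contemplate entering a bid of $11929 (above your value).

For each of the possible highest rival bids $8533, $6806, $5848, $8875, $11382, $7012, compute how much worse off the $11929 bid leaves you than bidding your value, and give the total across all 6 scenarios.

The deviation costs you only when the competing bid falls strictly between $6213 and $11929; elsewhere both bids give the same outcome.
$8533: truthful payoff $0, deviation payoff −$2320 → loss $2320.
$6806: truthful payoff $0, deviation payoff −$593 → loss $593.
$5848: outcomes coincide → loss $0.
$8875: truthful payoff $0, deviation payoff −$2662 → loss $2662.
$11382: truthful payoff $0, deviation payoff −$5169 → loss $5169.
$7012: truthful payoff $0, deviation payoff −$799 → loss $799.
Total loss = $2320 + $593 + $2662 + $5169 + $799 = $11543.

$11543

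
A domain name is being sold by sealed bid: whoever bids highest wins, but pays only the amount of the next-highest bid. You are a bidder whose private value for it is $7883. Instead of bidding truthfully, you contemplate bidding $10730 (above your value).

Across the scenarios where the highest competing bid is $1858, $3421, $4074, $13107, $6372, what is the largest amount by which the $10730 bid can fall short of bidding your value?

$1858: same outcome either way → loss $0.
$3421: same outcome either way → loss $0.
$4074: same outcome either way → loss $0.
$13107: same outcome either way → loss $0.
$6372: same outcome either way → loss $0.
Maximum loss: $0.

$0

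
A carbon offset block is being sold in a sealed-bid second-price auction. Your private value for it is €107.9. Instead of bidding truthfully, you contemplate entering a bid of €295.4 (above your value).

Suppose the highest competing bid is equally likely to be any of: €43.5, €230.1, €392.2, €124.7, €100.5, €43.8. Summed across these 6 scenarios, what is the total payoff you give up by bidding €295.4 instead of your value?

€139

The deviation costs you only when the competing bid falls strictly between €107.9 and €295.4; elsewhere both bids give the same outcome.
€43.5: outcomes coincide → loss €0.
€230.1: truthful payoff €0, deviation payoff −€122.2 → loss €122.2.
€392.2: outcomes coincide → loss €0.
€124.7: truthful payoff €0, deviation payoff −€16.8 → loss €16.8.
€100.5: outcomes coincide → loss €0.
€43.8: outcomes coincide → loss €0.
Total loss = €122.2 + €16.8 = €139.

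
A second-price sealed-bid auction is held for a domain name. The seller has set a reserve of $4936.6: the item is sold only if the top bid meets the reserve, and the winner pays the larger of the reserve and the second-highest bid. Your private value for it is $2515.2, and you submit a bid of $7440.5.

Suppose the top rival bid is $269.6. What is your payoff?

Your bid $7440.5 is the highest and exceeds the reserve.
Price = max(second-highest bid, reserve) = max($269.6, $4936.6) = $4936.6.
Payoff = $2515.2 − $4936.6 = −$2421.4.

−$2421.4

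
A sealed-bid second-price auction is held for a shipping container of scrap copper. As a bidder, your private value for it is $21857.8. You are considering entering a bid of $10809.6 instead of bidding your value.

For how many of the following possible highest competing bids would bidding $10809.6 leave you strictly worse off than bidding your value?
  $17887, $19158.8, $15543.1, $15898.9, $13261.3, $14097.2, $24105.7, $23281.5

6

The deviation hurts exactly when the highest competing bid lies strictly between $10809.6 and $21857.8 — underbidding then forfeits a profitable win.
$17887: inside the interval → strictly worse (loss $3970.8).
$19158.8: inside the interval → strictly worse (loss $2699).
$15543.1: inside the interval → strictly worse (loss $6314.7).
$15898.9: inside the interval → strictly worse (loss $5958.9).
$13261.3: inside the interval → strictly worse (loss $8596.5).
$14097.2: inside the interval → strictly worse (loss $7760.6).
$24105.7: above both → same outcome either way.
$23281.5: above both → same outcome either way.
Count: 6.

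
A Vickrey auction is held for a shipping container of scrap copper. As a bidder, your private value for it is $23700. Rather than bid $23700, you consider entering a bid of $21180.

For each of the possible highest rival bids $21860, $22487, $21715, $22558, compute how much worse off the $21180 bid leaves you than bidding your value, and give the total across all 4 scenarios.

$6180

The deviation costs you only when the competing bid falls strictly between $21180 and $23700; elsewhere both bids give the same outcome.
$21860: truthful payoff $1840, deviation payoff $0 → loss $1840.
$22487: truthful payoff $1213, deviation payoff $0 → loss $1213.
$21715: truthful payoff $1985, deviation payoff $0 → loss $1985.
$22558: truthful payoff $1142, deviation payoff $0 → loss $1142.
Total loss = $1840 + $1213 + $1985 + $1142 = $6180.
Because the price is fixed by the runner-up's bid, deviating from your value can only change a good outcome into a bad one — never the reverse.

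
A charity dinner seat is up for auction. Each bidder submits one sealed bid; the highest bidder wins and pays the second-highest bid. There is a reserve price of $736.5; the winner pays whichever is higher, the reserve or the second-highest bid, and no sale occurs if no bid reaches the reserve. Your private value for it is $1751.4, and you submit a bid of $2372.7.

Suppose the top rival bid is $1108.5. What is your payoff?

Your bid $2372.7 is the highest and exceeds the reserve.
Price = max(second-highest bid, reserve) = max($1108.5, $736.5) = $1108.5.
Payoff = $1751.4 − $1108.5 = $642.9.

$642.9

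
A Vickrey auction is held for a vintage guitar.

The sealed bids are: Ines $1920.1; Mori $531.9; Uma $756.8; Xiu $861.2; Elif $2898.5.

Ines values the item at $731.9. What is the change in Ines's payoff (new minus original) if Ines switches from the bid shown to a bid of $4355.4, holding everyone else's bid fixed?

−$2166.6

The highest bid among the other bidders is $2898.5; Ines's bid doesn't change that.
Original bid $1920.1: Ines is not highest (top rival bid is $2898.5); payoff $0.
Alternative bid $4355.4: Ines is highest, pays the top rival bid $2898.5; payoff $731.9 − $2898.5 = −$2166.6.
Change in payoff = −$2166.6 − ($0) = −$2166.6.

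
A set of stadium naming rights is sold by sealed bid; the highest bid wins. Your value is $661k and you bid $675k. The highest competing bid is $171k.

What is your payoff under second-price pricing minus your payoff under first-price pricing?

$504k

You have the highest bid, so you win under either rule.
Second-price: pay $171k → payoff $490k.
First-price: pay your own bid $675k → payoff −$14k.
Difference = $490k − (−$14k) = $504k.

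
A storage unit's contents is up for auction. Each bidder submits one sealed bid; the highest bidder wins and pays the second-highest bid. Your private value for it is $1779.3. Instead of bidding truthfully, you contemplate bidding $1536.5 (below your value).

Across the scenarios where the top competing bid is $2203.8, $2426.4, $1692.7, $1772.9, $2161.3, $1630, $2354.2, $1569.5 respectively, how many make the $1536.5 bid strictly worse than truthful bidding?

4

The deviation hurts exactly when the highest competing bid lies strictly between $1536.5 and $1779.3 — underbidding then forfeits a profitable win.
$2203.8: above both → same outcome either way.
$2426.4: above both → same outcome either way.
$1692.7: inside the interval → strictly worse (loss $86.6).
$1772.9: inside the interval → strictly worse (loss $6.4).
$2161.3: above both → same outcome either way.
$1630: inside the interval → strictly worse (loss $149.3).
$2354.2: above both → same outcome either way.
$1569.5: inside the interval → strictly worse (loss $209.8).
Count: 4.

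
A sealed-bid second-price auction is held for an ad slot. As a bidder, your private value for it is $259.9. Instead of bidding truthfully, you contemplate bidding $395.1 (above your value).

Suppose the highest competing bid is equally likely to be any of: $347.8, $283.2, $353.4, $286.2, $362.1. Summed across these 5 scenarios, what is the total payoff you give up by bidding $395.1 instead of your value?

$333.2

The deviation costs you only when the competing bid falls strictly between $259.9 and $395.1; elsewhere both bids give the same outcome.
$347.8: truthful payoff $0, deviation payoff −$87.9 → loss $87.9.
$283.2: truthful payoff $0, deviation payoff −$23.3 → loss $23.3.
$353.4: truthful payoff $0, deviation payoff −$93.5 → loss $93.5.
$286.2: truthful payoff $0, deviation payoff −$26.3 → loss $26.3.
$362.1: truthful payoff $0, deviation payoff −$102.2 → loss $102.2.
Total loss = $87.9 + $23.3 + $93.5 + $26.3 + $102.2 = $333.2.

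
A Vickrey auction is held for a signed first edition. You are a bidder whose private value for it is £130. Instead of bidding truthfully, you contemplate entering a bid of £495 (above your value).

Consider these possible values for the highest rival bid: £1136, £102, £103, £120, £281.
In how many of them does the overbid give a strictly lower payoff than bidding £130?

1

The deviation hurts exactly when the highest competing bid lies strictly between £130 and £495 — overbidding then wins at a price above your value.
£1136: above both → same outcome either way.
£102: below both → same outcome either way.
£103: below both → same outcome either way.
£120: below both → same outcome either way.
£281: inside the interval → strictly worse (loss £151).
Count: 1.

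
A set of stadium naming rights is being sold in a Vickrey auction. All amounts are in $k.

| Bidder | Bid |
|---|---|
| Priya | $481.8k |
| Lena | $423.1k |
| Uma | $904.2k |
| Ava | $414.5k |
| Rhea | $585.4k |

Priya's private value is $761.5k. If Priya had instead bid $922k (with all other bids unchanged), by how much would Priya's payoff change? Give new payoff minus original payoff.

The highest bid among the other bidders is $904.2k; Priya's bid doesn't change that.
Original bid $481.8k: Priya is not highest (top rival bid is $904.2k); payoff $0k.
Alternative bid $922k: Priya is highest, pays the top rival bid $904.2k; payoff $761.5k − $904.2k = −$142.7k.
Change in payoff = −$142.7k − ($0k) = −$142.7k.

−$142.7k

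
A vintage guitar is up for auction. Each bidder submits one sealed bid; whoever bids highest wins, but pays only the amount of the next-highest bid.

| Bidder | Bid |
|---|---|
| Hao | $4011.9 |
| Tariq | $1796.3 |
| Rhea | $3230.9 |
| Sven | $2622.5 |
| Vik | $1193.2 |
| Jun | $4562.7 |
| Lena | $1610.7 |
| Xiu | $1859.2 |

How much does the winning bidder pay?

$4011.9

Highest bid: Jun at $4562.7, so Jun wins.
Second-highest bid: Hao at $4011.9 — that is the price the winner pays.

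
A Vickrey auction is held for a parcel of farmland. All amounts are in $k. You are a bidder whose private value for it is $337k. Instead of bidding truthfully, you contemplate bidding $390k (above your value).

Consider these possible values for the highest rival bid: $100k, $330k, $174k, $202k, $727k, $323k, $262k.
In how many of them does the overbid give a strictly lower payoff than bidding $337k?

The deviation hurts exactly when the highest competing bid lies strictly between $337k and $390k — overbidding then wins at a price above your value.
$100k: below both → same outcome either way.
$330k: below both → same outcome either way.
$174k: below both → same outcome either way.
$202k: below both → same outcome either way.
$727k: above both → same outcome either way.
$323k: below both → same outcome either way.
$262k: below both → same outcome either way.
Count: 0.

0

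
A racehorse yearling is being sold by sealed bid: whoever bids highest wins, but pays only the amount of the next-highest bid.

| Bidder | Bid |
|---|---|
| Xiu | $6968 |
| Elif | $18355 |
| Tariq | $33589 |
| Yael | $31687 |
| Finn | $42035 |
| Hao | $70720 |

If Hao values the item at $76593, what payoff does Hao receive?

$34558

Highest bid: Hao at $70720, so Hao wins.
Second-highest bid: Finn at $42035 — that is the price the winner pays.
Hao's payoff = value − price = $76593 − $42035 = $34558.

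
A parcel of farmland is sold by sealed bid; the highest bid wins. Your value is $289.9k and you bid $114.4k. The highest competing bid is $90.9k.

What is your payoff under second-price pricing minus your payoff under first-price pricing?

$23.5k

You have the highest bid, so you win under either rule.
Second-price: pay $90.9k → payoff $199k.
First-price: pay your own bid $114.4k → payoff $175.5k.
Difference = $199k − ($175.5k) = $23.5k.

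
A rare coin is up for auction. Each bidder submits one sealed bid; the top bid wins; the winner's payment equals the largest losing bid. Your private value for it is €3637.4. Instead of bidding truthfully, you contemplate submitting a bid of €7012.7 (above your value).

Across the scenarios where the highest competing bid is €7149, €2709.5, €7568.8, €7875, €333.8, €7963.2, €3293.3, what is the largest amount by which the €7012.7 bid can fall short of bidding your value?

€7149: same outcome either way → loss €0.
€2709.5: same outcome either way → loss €0.
€7568.8: same outcome either way → loss €0.
€7875: same outcome either way → loss €0.
€333.8: same outcome either way → loss €0.
€7963.2: same outcome either way → loss €0.
€3293.3: same outcome either way → loss €0.
Maximum loss: €0.

€0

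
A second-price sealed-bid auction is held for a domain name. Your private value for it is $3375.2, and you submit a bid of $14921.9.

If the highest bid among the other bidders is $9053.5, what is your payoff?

Your bid $14921.9 exceeds the highest competing bid $9053.5, so you win.
In a second-price auction the winner pays the second-highest bid, $9053.5.
Payoff = value − price = $3375.2 − $9053.5 = −$5678.3.

−$5678.3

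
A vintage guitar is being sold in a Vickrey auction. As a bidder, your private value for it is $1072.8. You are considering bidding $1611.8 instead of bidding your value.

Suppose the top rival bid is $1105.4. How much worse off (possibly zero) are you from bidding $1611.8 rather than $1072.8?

$32.6

Bidding your value $1072.8: you lose (since $1072.8 < $1105.4). Payoff $0.
Bidding $1611.8: you win and pay $1105.4. Payoff $1072.8 − $1105.4 = −$32.6.
The competing bid $1105.4 lies between your value and your inflated bid, so overbidding wins an item priced above your value.
Loss from deviating = $0 − (−$32.6) = $32.6.
Truthful bidding weakly dominates here: raising your bid can only win items priced above your value, and lowering it can only forfeit items priced below.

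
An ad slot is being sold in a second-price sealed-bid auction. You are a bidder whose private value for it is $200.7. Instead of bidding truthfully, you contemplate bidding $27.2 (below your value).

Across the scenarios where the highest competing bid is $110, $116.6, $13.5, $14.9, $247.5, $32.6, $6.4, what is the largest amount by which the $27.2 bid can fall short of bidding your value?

$110: truthful gives $90.7, deviation gives $0 → loss $90.7.
$116.6: truthful gives $84.1, deviation gives $0 → loss $84.1.
$13.5: same outcome either way → loss $0.
$14.9: same outcome either way → loss $0.
$247.5: same outcome either way → loss $0.
$32.6: truthful gives $168.1, deviation gives $0 → loss $168.1.
$6.4: same outcome either way → loss $0.
Maximum loss: $168.1.

$168.1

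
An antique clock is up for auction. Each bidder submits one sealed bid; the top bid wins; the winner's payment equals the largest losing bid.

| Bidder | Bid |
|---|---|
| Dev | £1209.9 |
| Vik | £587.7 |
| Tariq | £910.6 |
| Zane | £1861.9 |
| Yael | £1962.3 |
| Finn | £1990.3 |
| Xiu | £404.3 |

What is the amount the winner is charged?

Highest bid: Finn at £1990.3, so Finn wins.
Second-highest bid: Yael at £1962.3 — that is the price the winner pays.

£1962.3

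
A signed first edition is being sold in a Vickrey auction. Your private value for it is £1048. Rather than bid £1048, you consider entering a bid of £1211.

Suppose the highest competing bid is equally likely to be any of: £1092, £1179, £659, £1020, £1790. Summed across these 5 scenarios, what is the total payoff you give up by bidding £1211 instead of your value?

The deviation costs you only when the competing bid falls strictly between £1048 and £1211; elsewhere both bids give the same outcome.
£1092: truthful payoff £0, deviation payoff −£44 → loss £44.
£1179: truthful payoff £0, deviation payoff −£131 → loss £131.
£659: outcomes coincide → loss £0.
£1020: outcomes coincide → loss £0.
£1790: outcomes coincide → loss £0.
Total loss = £44 + £131 = £175.

£175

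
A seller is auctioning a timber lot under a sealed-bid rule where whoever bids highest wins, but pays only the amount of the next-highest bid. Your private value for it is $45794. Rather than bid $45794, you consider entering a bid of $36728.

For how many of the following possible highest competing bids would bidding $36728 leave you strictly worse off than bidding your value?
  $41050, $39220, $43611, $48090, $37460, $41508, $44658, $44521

The deviation hurts exactly when the highest competing bid lies strictly between $36728 and $45794 — underbidding then forfeits a profitable win.
$41050: inside the interval → strictly worse (loss $4744).
$39220: inside the interval → strictly worse (loss $6574).
$43611: inside the interval → strictly worse (loss $2183).
$48090: above both → same outcome either way.
$37460: inside the interval → strictly worse (loss $8334).
$41508: inside the interval → strictly worse (loss $4286).
$44658: inside the interval → strictly worse (loss $1136).
$44521: inside the interval → strictly worse (loss $1273).
Count: 7.

7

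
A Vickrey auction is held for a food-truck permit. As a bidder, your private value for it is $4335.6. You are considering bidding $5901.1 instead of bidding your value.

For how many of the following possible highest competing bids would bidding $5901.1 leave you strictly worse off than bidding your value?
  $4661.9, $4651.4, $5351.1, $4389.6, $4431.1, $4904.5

6

The deviation hurts exactly when the highest competing bid lies strictly between $4335.6 and $5901.1 — overbidding then wins at a price above your value.
$4661.9: inside the interval → strictly worse (loss $326.3).
$4651.4: inside the interval → strictly worse (loss $315.8).
$5351.1: inside the interval → strictly worse (loss $1015.5).
$4389.6: inside the interval → strictly worse (loss $54).
$4431.1: inside the interval → strictly worse (loss $95.5).
$4904.5: inside the interval → strictly worse (loss $568.9).
Count: 6.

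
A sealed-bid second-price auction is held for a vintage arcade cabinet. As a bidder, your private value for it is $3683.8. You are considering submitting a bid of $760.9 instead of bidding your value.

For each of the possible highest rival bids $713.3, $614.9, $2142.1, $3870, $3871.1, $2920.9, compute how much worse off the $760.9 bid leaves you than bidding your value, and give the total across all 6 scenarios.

The deviation costs you only when the competing bid falls strictly between $760.9 and $3683.8; elsewhere both bids give the same outcome.
$713.3: outcomes coincide → loss $0.
$614.9: outcomes coincide → loss $0.
$2142.1: truthful payoff $1541.7, deviation payoff $0 → loss $1541.7.
$3870: outcomes coincide → loss $0.
$3871.1: outcomes coincide → loss $0.
$2920.9: truthful payoff $762.9, deviation payoff $0 → loss $762.9.
Total loss = $1541.7 + $762.9 = $2304.6.

$2304.6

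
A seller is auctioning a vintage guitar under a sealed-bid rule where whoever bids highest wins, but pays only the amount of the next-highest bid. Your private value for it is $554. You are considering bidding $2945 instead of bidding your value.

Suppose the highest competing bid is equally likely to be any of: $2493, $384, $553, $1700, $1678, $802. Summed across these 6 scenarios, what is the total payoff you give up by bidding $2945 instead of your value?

The deviation costs you only when the competing bid falls strictly between $554 and $2945; elsewhere both bids give the same outcome.
$2493: truthful payoff $0, deviation payoff −$1939 → loss $1939.
$384: outcomes coincide → loss $0.
$553: outcomes coincide → loss $0.
$1700: truthful payoff $0, deviation payoff −$1146 → loss $1146.
$1678: truthful payoff $0, deviation payoff −$1124 → loss $1124.
$802: truthful payoff $0, deviation payoff −$248 → loss $248.
Total loss = $1939 + $1146 + $1124 + $248 = $4457.
Because the price is fixed by the runner-up's bid, deviating from your value can only change a good outcome into a bad one — never the reverse.

$4457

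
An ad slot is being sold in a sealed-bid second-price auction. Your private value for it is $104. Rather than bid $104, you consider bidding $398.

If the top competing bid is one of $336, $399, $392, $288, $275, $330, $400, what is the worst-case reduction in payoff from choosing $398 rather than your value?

$288

$336: truthful gives $0, deviation gives −$232 → loss $232.
$399: same outcome either way → loss $0.
$392: truthful gives $0, deviation gives −$288 → loss $288.
$288: truthful gives $0, deviation gives −$184 → loss $184.
$275: truthful gives $0, deviation gives −$171 → loss $171.
$330: truthful gives $0, deviation gives −$226 → loss $226.
$400: same outcome either way → loss $0.
Maximum loss: $288.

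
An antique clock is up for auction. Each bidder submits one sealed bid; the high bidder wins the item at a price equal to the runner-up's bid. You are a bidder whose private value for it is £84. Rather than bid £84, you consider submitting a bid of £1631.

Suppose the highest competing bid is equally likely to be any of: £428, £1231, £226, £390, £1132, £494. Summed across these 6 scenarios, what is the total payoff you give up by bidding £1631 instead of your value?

£3397

The deviation costs you only when the competing bid falls strictly between £84 and £1631; elsewhere both bids give the same outcome.
£428: truthful payoff £0, deviation payoff −£344 → loss £344.
£1231: truthful payoff £0, deviation payoff −£1147 → loss £1147.
£226: truthful payoff £0, deviation payoff −£142 → loss £142.
£390: truthful payoff £0, deviation payoff −£306 → loss £306.
£1132: truthful payoff £0, deviation payoff −£1048 → loss £1048.
£494: truthful payoff £0, deviation payoff −£410 → loss £410.
Total loss = £344 + £1147 + £142 + £306 + £1048 + £410 = £3397.
Truthful bidding weakly dominates here: raising your bid can only win items priced above your value, and lowering it can only forfeit items priced below.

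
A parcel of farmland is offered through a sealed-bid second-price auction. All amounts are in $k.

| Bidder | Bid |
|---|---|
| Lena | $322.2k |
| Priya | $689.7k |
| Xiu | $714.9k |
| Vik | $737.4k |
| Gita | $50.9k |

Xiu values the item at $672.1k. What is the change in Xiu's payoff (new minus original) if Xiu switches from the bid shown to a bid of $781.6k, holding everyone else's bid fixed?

−$65.3k

The highest bid among the other bidders is $737.4k; Xiu's bid doesn't change that.
Original bid $714.9k: Xiu is not highest (top rival bid is $737.4k); payoff $0k.
Alternative bid $781.6k: Xiu is highest, pays the top rival bid $737.4k; payoff $672.1k − $737.4k = −$65.3k.
Change in payoff = −$65.3k − ($0k) = −$65.3k.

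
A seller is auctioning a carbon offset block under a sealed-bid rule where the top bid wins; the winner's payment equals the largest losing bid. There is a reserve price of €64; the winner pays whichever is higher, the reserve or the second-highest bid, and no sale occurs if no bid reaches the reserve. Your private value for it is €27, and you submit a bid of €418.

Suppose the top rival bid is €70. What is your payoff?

Your bid €418 is the highest and exceeds the reserve.
Price = max(second-highest bid, reserve) = max(€70, €64) = €70.
Payoff = €27 − €70 = −€43.

−€43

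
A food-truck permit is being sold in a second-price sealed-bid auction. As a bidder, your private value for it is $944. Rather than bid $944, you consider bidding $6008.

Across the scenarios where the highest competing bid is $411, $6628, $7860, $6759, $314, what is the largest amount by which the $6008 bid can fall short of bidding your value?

$411: same outcome either way → loss $0.
$6628: same outcome either way → loss $0.
$7860: same outcome either way → loss $0.
$6759: same outcome either way → loss $0.
$314: same outcome either way → loss $0.
Maximum loss: $0.

$0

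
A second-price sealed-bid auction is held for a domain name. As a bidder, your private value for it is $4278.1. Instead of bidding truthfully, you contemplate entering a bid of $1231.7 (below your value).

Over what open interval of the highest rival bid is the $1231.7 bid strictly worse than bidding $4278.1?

If the competing bid is below $1231.7, both bids win at the same price — no difference.
If it is above $4278.1, both bids lose — no difference.
If it lies strictly between $1231.7 and $4278.1, bidding your value wins at a price below your value (positive payoff) while bidding $1231.7 loses (payoff 0).
So the deviation strictly hurts on the open interval ($1231.7, $4278.1).

($1231.7, $4278.1)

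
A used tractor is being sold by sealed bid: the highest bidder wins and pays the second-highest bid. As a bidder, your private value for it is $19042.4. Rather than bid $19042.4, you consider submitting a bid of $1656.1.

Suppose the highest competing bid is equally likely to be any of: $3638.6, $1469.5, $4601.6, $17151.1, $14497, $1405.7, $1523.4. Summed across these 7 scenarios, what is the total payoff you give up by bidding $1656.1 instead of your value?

$36281.3

The deviation costs you only when the competing bid falls strictly between $1656.1 and $19042.4; elsewhere both bids give the same outcome.
$3638.6: truthful payoff $15403.8, deviation payoff $0 → loss $15403.8.
$1469.5: outcomes coincide → loss $0.
$4601.6: truthful payoff $14440.8, deviation payoff $0 → loss $14440.8.
$17151.1: truthful payoff $1891.3, deviation payoff $0 → loss $1891.3.
$14497: truthful payoff $4545.4, deviation payoff $0 → loss $4545.4.
$1405.7: outcomes coincide → loss $0.
$1523.4: outcomes coincide → loss $0.
Total loss = $15403.8 + $14440.8 + $1891.3 + $4545.4 = $36281.3.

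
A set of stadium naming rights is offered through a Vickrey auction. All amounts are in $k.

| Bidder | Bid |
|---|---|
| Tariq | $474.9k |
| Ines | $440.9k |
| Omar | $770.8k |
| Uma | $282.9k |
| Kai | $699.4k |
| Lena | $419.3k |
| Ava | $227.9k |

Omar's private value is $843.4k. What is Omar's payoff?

$144k

Highest bid: Omar at $770.8k, so Omar wins.
Second-highest bid: Kai at $699.4k — that is the price the winner pays.
Omar's payoff = value − price = $843.4k − $699.4k = $144k.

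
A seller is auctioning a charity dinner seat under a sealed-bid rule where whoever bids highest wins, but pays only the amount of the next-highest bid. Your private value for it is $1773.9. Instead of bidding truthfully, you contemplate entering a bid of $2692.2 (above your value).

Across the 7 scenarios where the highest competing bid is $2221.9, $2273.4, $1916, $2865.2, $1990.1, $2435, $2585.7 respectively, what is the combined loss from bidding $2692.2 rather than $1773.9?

$2778.7

The deviation costs you only when the competing bid falls strictly between $1773.9 and $2692.2; elsewhere both bids give the same outcome.
$2221.9: truthful payoff $0, deviation payoff −$448 → loss $448.
$2273.4: truthful payoff $0, deviation payoff −$499.5 → loss $499.5.
$1916: truthful payoff $0, deviation payoff −$142.1 → loss $142.1.
$2865.2: outcomes coincide → loss $0.
$1990.1: truthful payoff $0, deviation payoff −$216.2 → loss $216.2.
$2435: truthful payoff $0, deviation payoff −$661.1 → loss $661.1.
$2585.7: truthful payoff $0, deviation payoff −$811.8 → loss $811.8.
Total loss = $448 + $499.5 + $142.1 + $216.2 + $661.1 + $811.8 = $2778.7.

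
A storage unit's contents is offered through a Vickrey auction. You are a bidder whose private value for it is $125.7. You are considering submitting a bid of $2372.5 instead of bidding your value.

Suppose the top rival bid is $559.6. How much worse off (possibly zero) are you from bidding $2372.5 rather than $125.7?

$433.9

Bidding your value $125.7: you lose (since $125.7 < $559.6). Payoff $0.
Bidding $2372.5: you win and pay $559.6. Payoff $125.7 − $559.6 = −$433.9.
The competing bid $559.6 lies between your value and your inflated bid, so overbidding wins an item priced above your value.
Loss from deviating = $0 − (−$433.9) = $433.9.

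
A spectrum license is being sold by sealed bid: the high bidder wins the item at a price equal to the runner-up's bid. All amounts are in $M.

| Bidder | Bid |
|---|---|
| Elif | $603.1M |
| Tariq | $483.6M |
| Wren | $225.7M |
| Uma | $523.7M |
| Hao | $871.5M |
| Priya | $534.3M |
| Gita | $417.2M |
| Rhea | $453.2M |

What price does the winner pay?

$603.1M

Highest bid: Hao at $871.5M, so Hao wins.
Second-highest bid: Elif at $603.1M — that is the price the winner pays.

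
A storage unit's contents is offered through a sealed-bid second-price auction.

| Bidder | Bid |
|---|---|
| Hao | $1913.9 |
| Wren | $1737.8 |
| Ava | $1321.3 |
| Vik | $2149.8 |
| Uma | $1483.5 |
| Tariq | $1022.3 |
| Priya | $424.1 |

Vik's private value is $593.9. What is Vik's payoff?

−$1320

Highest bid: Vik at $2149.8, so Vik wins.
Second-highest bid: Hao at $1913.9 — that is the price the winner pays.
Vik's payoff = value − price = $593.9 − $1913.9 = −$1320.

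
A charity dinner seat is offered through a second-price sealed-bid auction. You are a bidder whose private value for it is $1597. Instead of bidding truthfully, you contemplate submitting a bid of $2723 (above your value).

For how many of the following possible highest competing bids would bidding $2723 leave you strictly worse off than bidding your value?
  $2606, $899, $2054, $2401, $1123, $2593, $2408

The deviation hurts exactly when the highest competing bid lies strictly between $1597 and $2723 — overbidding then wins at a price above your value.
$2606: inside the interval → strictly worse (loss $1009).
$899: below both → same outcome either way.
$2054: inside the interval → strictly worse (loss $457).
$2401: inside the interval → strictly worse (loss $804).
$1123: below both → same outcome either way.
$2593: inside the interval → strictly worse (loss $996).
$2408: inside the interval → strictly worse (loss $811).
Count: 5.

5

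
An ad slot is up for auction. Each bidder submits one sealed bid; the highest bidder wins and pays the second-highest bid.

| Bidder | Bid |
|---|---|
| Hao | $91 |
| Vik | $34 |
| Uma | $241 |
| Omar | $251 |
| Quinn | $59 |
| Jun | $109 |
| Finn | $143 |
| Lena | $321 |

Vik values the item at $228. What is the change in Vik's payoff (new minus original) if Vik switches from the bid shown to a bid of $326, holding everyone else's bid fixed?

The highest bid among the other bidders is $321; Vik's bid doesn't change that.
Original bid $34: Vik is not highest (top rival bid is $321); payoff $0.
Alternative bid $326: Vik is highest, pays the top rival bid $321; payoff $228 − $321 = −$93.
Change in payoff = −$93 − ($0) = −$93.

−$93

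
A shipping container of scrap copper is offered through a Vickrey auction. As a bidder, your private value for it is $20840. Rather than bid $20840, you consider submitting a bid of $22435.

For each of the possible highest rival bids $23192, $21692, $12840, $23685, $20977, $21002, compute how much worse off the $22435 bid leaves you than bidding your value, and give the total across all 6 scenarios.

$1151

The deviation costs you only when the competing bid falls strictly between $20840 and $22435; elsewhere both bids give the same outcome.
$23192: outcomes coincide → loss $0.
$21692: truthful payoff $0, deviation payoff −$852 → loss $852.
$12840: outcomes coincide → loss $0.
$23685: outcomes coincide → loss $0.
$20977: truthful payoff $0, deviation payoff −$137 → loss $137.
$21002: truthful payoff $0, deviation payoff −$162 → loss $162.
Total loss = $852 + $137 + $162 = $1151.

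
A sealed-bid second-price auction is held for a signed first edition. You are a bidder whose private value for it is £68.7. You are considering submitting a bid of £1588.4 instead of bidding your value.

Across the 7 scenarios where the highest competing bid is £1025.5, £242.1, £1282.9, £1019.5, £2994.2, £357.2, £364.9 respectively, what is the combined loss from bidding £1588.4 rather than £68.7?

The deviation costs you only when the competing bid falls strictly between £68.7 and £1588.4; elsewhere both bids give the same outcome.
£1025.5: truthful payoff £0, deviation payoff −£956.8 → loss £956.8.
£242.1: truthful payoff £0, deviation payoff −£173.4 → loss £173.4.
£1282.9: truthful payoff £0, deviation payoff −£1214.2 → loss £1214.2.
£1019.5: truthful payoff £0, deviation payoff −£950.8 → loss £950.8.
£2994.2: outcomes coincide → loss £0.
£357.2: truthful payoff £0, deviation payoff −£288.5 → loss £288.5.
£364.9: truthful payoff £0, deviation payoff −£296.2 → loss £296.2.
Total loss = £956.8 + £173.4 + £1214.2 + £950.8 + £288.5 + £296.2 = £3879.9.
Truthful bidding weakly dominates here: raising your bid can only win items priced above your value, and lowering it can only forfeit items priced below.

£3879.9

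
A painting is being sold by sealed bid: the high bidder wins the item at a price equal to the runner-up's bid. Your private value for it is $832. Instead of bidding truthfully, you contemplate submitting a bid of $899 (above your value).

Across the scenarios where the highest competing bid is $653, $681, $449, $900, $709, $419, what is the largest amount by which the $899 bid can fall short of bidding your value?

$653: same outcome either way → loss $0.
$681: same outcome either way → loss $0.
$449: same outcome either way → loss $0.
$900: same outcome either way → loss $0.
$709: same outcome either way → loss $0.
$419: same outcome either way → loss $0.
Maximum loss: $0.

$0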